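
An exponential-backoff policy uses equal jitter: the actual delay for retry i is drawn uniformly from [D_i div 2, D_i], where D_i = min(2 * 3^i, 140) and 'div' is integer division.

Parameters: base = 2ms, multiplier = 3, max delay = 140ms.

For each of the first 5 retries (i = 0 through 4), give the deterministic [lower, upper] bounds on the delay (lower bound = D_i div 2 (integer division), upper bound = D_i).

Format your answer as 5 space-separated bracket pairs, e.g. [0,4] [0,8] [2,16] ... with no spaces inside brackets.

Answer: [1,2] [3,6] [9,18] [27,54] [70,140]

Derivation:
Computing bounds per retry:
  i=0: D_i=min(2*3^0,140)=2, bounds=[1,2]
  i=1: D_i=min(2*3^1,140)=6, bounds=[3,6]
  i=2: D_i=min(2*3^2,140)=18, bounds=[9,18]
  i=3: D_i=min(2*3^3,140)=54, bounds=[27,54]
  i=4: D_i=min(2*3^4,140)=140, bounds=[70,140]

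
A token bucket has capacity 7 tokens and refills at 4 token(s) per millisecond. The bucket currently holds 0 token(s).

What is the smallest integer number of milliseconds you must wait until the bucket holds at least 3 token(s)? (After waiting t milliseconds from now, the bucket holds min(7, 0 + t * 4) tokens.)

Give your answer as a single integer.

Answer: 1

Derivation:
Need 0 + t * 4 >= 3, so t >= 3/4.
Smallest integer t = ceil(3/4) = 1.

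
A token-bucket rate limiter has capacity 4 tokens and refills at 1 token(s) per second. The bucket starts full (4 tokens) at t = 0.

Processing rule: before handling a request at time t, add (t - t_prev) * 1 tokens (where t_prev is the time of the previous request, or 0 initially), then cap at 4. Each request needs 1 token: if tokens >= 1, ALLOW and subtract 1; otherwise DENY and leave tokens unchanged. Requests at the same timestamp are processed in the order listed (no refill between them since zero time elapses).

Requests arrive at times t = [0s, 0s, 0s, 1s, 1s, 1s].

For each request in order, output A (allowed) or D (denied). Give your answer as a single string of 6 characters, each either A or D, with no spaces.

Answer: AAAAAD

Derivation:
Simulating step by step:
  req#1 t=0s: ALLOW
  req#2 t=0s: ALLOW
  req#3 t=0s: ALLOW
  req#4 t=1s: ALLOW
  req#5 t=1s: ALLOW
  req#6 t=1s: DENY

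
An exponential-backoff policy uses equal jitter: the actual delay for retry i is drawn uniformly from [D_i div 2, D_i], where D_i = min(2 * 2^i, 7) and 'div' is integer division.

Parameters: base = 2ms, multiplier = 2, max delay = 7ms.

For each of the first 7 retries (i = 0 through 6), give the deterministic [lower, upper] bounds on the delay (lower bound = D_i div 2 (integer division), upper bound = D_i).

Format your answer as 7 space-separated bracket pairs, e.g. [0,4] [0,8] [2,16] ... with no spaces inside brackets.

Answer: [1,2] [2,4] [3,7] [3,7] [3,7] [3,7] [3,7]

Derivation:
Computing bounds per retry:
  i=0: D_i=min(2*2^0,7)=2, bounds=[1,2]
  i=1: D_i=min(2*2^1,7)=4, bounds=[2,4]
  i=2: D_i=min(2*2^2,7)=7, bounds=[3,7]
  i=3: D_i=min(2*2^3,7)=7, bounds=[3,7]
  i=4: D_i=min(2*2^4,7)=7, bounds=[3,7]
  i=5: D_i=min(2*2^5,7)=7, bounds=[3,7]
  i=6: D_i=min(2*2^6,7)=7, bounds=[3,7]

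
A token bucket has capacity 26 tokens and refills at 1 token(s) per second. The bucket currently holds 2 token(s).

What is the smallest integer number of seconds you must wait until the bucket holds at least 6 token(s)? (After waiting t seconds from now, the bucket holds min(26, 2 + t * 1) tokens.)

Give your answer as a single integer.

Answer: 4

Derivation:
Need 2 + t * 1 >= 6, so t >= 4/1.
Smallest integer t = ceil(4/1) = 4.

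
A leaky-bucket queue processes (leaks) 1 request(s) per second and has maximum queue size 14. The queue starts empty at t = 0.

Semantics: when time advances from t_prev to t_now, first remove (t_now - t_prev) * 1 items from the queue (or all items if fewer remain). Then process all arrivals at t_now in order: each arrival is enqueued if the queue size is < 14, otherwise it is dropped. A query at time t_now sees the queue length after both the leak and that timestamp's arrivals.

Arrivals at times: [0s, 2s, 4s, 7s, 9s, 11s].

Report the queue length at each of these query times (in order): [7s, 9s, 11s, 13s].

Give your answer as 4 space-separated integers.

Answer: 1 1 1 0

Derivation:
Queue lengths at query times:
  query t=7s: backlog = 1
  query t=9s: backlog = 1
  query t=11s: backlog = 1
  query t=13s: backlog = 0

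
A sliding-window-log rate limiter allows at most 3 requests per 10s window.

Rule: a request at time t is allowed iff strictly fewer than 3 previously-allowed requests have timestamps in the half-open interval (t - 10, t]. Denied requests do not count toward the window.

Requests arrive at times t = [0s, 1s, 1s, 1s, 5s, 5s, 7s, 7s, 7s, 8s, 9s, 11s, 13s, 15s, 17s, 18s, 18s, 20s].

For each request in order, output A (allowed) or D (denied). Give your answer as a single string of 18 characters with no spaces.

Tracking allowed requests in the window:
  req#1 t=0s: ALLOW
  req#2 t=1s: ALLOW
  req#3 t=1s: ALLOW
  req#4 t=1s: DENY
  req#5 t=5s: DENY
  req#6 t=5s: DENY
  req#7 t=7s: DENY
  req#8 t=7s: DENY
  req#9 t=7s: DENY
  req#10 t=8s: DENY
  req#11 t=9s: DENY
  req#12 t=11s: ALLOW
  req#13 t=13s: ALLOW
  req#14 t=15s: ALLOW
  req#15 t=17s: DENY
  req#16 t=18s: DENY
  req#17 t=18s: DENY
  req#18 t=20s: DENY

Answer: AAADDDDDDDDAAADDDD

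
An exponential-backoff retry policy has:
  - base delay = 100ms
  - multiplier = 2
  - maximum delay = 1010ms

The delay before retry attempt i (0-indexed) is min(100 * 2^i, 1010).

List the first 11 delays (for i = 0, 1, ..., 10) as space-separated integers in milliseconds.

Computing each delay:
  i=0: min(100*2^0, 1010) = 100
  i=1: min(100*2^1, 1010) = 200
  i=2: min(100*2^2, 1010) = 400
  i=3: min(100*2^3, 1010) = 800
  i=4: min(100*2^4, 1010) = 1010
  i=5: min(100*2^5, 1010) = 1010
  i=6: min(100*2^6, 1010) = 1010
  i=7: min(100*2^7, 1010) = 1010
  i=8: min(100*2^8, 1010) = 1010
  i=9: min(100*2^9, 1010) = 1010
  i=10: min(100*2^10, 1010) = 1010

Answer: 100 200 400 800 1010 1010 1010 1010 1010 1010 1010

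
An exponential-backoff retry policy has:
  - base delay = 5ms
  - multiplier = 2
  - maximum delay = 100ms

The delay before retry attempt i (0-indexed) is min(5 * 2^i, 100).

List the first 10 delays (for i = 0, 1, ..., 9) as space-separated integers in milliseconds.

Computing each delay:
  i=0: min(5*2^0, 100) = 5
  i=1: min(5*2^1, 100) = 10
  i=2: min(5*2^2, 100) = 20
  i=3: min(5*2^3, 100) = 40
  i=4: min(5*2^4, 100) = 80
  i=5: min(5*2^5, 100) = 100
  i=6: min(5*2^6, 100) = 100
  i=7: min(5*2^7, 100) = 100
  i=8: min(5*2^8, 100) = 100
  i=9: min(5*2^9, 100) = 100

Answer: 5 10 20 40 80 100 100 100 100 100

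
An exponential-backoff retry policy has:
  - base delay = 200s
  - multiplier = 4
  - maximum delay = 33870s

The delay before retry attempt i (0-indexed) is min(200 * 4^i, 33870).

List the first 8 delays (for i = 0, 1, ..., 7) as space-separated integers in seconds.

Computing each delay:
  i=0: min(200*4^0, 33870) = 200
  i=1: min(200*4^1, 33870) = 800
  i=2: min(200*4^2, 33870) = 3200
  i=3: min(200*4^3, 33870) = 12800
  i=4: min(200*4^4, 33870) = 33870
  i=5: min(200*4^5, 33870) = 33870
  i=6: min(200*4^6, 33870) = 33870
  i=7: min(200*4^7, 33870) = 33870

Answer: 200 800 3200 12800 33870 33870 33870 33870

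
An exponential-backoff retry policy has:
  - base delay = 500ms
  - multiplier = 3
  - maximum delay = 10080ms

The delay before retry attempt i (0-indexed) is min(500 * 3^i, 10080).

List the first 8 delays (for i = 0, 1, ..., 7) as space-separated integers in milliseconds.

Answer: 500 1500 4500 10080 10080 10080 10080 10080

Derivation:
Computing each delay:
  i=0: min(500*3^0, 10080) = 500
  i=1: min(500*3^1, 10080) = 1500
  i=2: min(500*3^2, 10080) = 4500
  i=3: min(500*3^3, 10080) = 10080
  i=4: min(500*3^4, 10080) = 10080
  i=5: min(500*3^5, 10080) = 10080
  i=6: min(500*3^6, 10080) = 10080
  i=7: min(500*3^7, 10080) = 10080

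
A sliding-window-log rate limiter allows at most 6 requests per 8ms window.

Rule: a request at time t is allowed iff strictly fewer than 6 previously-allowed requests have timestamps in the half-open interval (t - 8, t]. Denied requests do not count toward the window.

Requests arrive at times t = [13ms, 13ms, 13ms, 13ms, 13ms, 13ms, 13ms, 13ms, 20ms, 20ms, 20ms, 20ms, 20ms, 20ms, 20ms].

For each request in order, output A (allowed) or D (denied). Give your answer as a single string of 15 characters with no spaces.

Tracking allowed requests in the window:
  req#1 t=13ms: ALLOW
  req#2 t=13ms: ALLOW
  req#3 t=13ms: ALLOW
  req#4 t=13ms: ALLOW
  req#5 t=13ms: ALLOW
  req#6 t=13ms: ALLOW
  req#7 t=13ms: DENY
  req#8 t=13ms: DENY
  req#9 t=20ms: DENY
  req#10 t=20ms: DENY
  req#11 t=20ms: DENY
  req#12 t=20ms: DENY
  req#13 t=20ms: DENY
  req#14 t=20ms: DENY
  req#15 t=20ms: DENY

Answer: AAAAAADDDDDDDDD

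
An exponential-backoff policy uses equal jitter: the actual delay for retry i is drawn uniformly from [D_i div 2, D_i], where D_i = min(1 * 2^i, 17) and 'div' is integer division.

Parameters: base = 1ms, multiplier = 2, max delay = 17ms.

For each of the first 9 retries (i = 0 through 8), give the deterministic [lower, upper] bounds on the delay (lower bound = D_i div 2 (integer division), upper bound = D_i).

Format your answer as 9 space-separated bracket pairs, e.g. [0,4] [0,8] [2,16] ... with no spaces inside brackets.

Computing bounds per retry:
  i=0: D_i=min(1*2^0,17)=1, bounds=[0,1]
  i=1: D_i=min(1*2^1,17)=2, bounds=[1,2]
  i=2: D_i=min(1*2^2,17)=4, bounds=[2,4]
  i=3: D_i=min(1*2^3,17)=8, bounds=[4,8]
  i=4: D_i=min(1*2^4,17)=16, bounds=[8,16]
  i=5: D_i=min(1*2^5,17)=17, bounds=[8,17]
  i=6: D_i=min(1*2^6,17)=17, bounds=[8,17]
  i=7: D_i=min(1*2^7,17)=17, bounds=[8,17]
  i=8: D_i=min(1*2^8,17)=17, bounds=[8,17]

Answer: [0,1] [1,2] [2,4] [4,8] [8,16] [8,17] [8,17] [8,17] [8,17]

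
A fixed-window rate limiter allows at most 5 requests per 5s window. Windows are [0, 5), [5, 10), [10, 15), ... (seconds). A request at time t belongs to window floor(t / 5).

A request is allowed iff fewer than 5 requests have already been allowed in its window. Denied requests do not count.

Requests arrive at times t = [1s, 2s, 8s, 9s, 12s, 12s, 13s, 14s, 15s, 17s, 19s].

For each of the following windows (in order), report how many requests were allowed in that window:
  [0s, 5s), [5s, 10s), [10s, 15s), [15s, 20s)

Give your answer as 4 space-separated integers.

Processing requests:
  req#1 t=1s (window 0): ALLOW
  req#2 t=2s (window 0): ALLOW
  req#3 t=8s (window 1): ALLOW
  req#4 t=9s (window 1): ALLOW
  req#5 t=12s (window 2): ALLOW
  req#6 t=12s (window 2): ALLOW
  req#7 t=13s (window 2): ALLOW
  req#8 t=14s (window 2): ALLOW
  req#9 t=15s (window 3): ALLOW
  req#10 t=17s (window 3): ALLOW
  req#11 t=19s (window 3): ALLOW

Allowed counts by window: 2 2 4 3

Answer: 2 2 4 3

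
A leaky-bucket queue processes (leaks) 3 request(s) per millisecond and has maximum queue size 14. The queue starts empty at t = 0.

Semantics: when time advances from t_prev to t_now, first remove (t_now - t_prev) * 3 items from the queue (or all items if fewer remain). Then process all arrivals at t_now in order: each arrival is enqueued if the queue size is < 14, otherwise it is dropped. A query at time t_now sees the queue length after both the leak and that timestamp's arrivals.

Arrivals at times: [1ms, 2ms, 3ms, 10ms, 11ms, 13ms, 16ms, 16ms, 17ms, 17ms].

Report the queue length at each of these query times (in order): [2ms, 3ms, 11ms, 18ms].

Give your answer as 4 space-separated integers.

Answer: 1 1 1 0

Derivation:
Queue lengths at query times:
  query t=2ms: backlog = 1
  query t=3ms: backlog = 1
  query t=11ms: backlog = 1
  query t=18ms: backlog = 0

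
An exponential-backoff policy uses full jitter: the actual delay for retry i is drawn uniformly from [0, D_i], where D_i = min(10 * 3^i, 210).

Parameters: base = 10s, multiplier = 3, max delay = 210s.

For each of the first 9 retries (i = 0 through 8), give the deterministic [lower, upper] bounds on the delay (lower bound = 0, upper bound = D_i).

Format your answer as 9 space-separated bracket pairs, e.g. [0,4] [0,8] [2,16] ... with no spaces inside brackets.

Answer: [0,10] [0,30] [0,90] [0,210] [0,210] [0,210] [0,210] [0,210] [0,210]

Derivation:
Computing bounds per retry:
  i=0: D_i=min(10*3^0,210)=10, bounds=[0,10]
  i=1: D_i=min(10*3^1,210)=30, bounds=[0,30]
  i=2: D_i=min(10*3^2,210)=90, bounds=[0,90]
  i=3: D_i=min(10*3^3,210)=210, bounds=[0,210]
  i=4: D_i=min(10*3^4,210)=210, bounds=[0,210]
  i=5: D_i=min(10*3^5,210)=210, bounds=[0,210]
  i=6: D_i=min(10*3^6,210)=210, bounds=[0,210]
  i=7: D_i=min(10*3^7,210)=210, bounds=[0,210]
  i=8: D_i=min(10*3^8,210)=210, bounds=[0,210]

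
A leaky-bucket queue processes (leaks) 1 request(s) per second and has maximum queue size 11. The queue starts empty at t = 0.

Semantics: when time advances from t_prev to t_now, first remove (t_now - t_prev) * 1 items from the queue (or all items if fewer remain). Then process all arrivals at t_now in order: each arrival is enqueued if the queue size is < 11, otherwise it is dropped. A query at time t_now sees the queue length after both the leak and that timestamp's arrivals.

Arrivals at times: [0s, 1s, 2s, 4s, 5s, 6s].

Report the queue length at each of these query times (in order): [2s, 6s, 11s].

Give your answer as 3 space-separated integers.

Queue lengths at query times:
  query t=2s: backlog = 1
  query t=6s: backlog = 1
  query t=11s: backlog = 0

Answer: 1 1 0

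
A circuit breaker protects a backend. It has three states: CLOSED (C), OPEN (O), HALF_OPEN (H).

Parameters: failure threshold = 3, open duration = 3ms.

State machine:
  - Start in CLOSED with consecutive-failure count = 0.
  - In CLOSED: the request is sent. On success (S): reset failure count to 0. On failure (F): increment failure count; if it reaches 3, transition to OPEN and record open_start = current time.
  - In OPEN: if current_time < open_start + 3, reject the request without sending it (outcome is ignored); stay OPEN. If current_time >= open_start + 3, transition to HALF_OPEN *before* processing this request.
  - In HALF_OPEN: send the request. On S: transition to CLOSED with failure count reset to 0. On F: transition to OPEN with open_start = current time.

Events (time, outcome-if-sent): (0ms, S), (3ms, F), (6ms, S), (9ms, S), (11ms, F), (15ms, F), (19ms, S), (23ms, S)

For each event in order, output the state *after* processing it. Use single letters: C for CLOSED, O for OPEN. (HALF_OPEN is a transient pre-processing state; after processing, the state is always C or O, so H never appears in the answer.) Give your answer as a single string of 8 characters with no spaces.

State after each event:
  event#1 t=0ms outcome=S: state=CLOSED
  event#2 t=3ms outcome=F: state=CLOSED
  event#3 t=6ms outcome=S: state=CLOSED
  event#4 t=9ms outcome=S: state=CLOSED
  event#5 t=11ms outcome=F: state=CLOSED
  event#6 t=15ms outcome=F: state=CLOSED
  event#7 t=19ms outcome=S: state=CLOSED
  event#8 t=23ms outcome=S: state=CLOSED

Answer: CCCCCCCC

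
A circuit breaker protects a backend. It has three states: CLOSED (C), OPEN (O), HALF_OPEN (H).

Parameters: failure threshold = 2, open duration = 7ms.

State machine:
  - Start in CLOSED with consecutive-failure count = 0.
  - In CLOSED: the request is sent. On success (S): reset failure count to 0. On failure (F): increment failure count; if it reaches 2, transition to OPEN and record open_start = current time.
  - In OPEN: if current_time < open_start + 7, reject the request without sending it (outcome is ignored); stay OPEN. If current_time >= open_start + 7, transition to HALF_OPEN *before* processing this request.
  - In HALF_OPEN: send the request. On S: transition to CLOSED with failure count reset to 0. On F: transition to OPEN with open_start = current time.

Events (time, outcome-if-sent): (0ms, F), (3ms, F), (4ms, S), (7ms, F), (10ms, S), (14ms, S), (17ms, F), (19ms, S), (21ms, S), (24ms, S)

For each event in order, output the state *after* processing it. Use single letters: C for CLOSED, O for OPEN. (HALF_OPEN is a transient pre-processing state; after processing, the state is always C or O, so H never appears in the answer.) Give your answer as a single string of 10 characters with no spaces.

State after each event:
  event#1 t=0ms outcome=F: state=CLOSED
  event#2 t=3ms outcome=F: state=OPEN
  event#3 t=4ms outcome=S: state=OPEN
  event#4 t=7ms outcome=F: state=OPEN
  event#5 t=10ms outcome=S: state=CLOSED
  event#6 t=14ms outcome=S: state=CLOSED
  event#7 t=17ms outcome=F: state=CLOSED
  event#8 t=19ms outcome=S: state=CLOSED
  event#9 t=21ms outcome=S: state=CLOSED
  event#10 t=24ms outcome=S: state=CLOSED

Answer: COOOCCCCCC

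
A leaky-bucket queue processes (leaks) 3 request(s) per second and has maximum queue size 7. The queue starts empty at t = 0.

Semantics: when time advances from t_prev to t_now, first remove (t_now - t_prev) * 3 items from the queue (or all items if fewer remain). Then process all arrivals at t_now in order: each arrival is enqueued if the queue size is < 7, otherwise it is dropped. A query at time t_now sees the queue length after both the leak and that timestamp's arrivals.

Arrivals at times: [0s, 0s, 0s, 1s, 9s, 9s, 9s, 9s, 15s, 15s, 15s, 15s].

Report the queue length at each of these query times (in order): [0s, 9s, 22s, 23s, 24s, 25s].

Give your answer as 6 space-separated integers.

Queue lengths at query times:
  query t=0s: backlog = 3
  query t=9s: backlog = 4
  query t=22s: backlog = 0
  query t=23s: backlog = 0
  query t=24s: backlog = 0
  query t=25s: backlog = 0

Answer: 3 4 0 0 0 0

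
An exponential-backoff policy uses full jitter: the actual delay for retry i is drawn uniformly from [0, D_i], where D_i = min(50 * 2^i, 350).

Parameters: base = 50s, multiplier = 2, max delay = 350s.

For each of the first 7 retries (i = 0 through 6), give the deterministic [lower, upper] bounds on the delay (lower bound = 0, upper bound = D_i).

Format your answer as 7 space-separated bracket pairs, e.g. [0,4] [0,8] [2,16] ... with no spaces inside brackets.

Computing bounds per retry:
  i=0: D_i=min(50*2^0,350)=50, bounds=[0,50]
  i=1: D_i=min(50*2^1,350)=100, bounds=[0,100]
  i=2: D_i=min(50*2^2,350)=200, bounds=[0,200]
  i=3: D_i=min(50*2^3,350)=350, bounds=[0,350]
  i=4: D_i=min(50*2^4,350)=350, bounds=[0,350]
  i=5: D_i=min(50*2^5,350)=350, bounds=[0,350]
  i=6: D_i=min(50*2^6,350)=350, bounds=[0,350]

Answer: [0,50] [0,100] [0,200] [0,350] [0,350] [0,350] [0,350]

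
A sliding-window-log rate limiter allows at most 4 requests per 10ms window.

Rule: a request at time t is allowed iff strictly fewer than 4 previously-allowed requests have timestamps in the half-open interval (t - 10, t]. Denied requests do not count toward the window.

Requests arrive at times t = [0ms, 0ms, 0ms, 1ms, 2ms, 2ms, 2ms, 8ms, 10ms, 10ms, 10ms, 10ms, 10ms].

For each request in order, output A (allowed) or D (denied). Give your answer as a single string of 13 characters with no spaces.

Answer: AAAADDDDAAADD

Derivation:
Tracking allowed requests in the window:
  req#1 t=0ms: ALLOW
  req#2 t=0ms: ALLOW
  req#3 t=0ms: ALLOW
  req#4 t=1ms: ALLOW
  req#5 t=2ms: DENY
  req#6 t=2ms: DENY
  req#7 t=2ms: DENY
  req#8 t=8ms: DENY
  req#9 t=10ms: ALLOW
  req#10 t=10ms: ALLOW
  req#11 t=10ms: ALLOW
  req#12 t=10ms: DENY
  req#13 t=10ms: DENY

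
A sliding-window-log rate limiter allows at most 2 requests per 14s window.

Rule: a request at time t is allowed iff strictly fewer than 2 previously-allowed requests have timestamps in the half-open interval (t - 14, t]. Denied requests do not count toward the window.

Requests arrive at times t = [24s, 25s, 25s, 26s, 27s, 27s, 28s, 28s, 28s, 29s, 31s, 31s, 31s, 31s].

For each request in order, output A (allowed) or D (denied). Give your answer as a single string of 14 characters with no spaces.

Tracking allowed requests in the window:
  req#1 t=24s: ALLOW
  req#2 t=25s: ALLOW
  req#3 t=25s: DENY
  req#4 t=26s: DENY
  req#5 t=27s: DENY
  req#6 t=27s: DENY
  req#7 t=28s: DENY
  req#8 t=28s: DENY
  req#9 t=28s: DENY
  req#10 t=29s: DENY
  req#11 t=31s: DENY
  req#12 t=31s: DENY
  req#13 t=31s: DENY
  req#14 t=31s: DENY

Answer: AADDDDDDDDDDDD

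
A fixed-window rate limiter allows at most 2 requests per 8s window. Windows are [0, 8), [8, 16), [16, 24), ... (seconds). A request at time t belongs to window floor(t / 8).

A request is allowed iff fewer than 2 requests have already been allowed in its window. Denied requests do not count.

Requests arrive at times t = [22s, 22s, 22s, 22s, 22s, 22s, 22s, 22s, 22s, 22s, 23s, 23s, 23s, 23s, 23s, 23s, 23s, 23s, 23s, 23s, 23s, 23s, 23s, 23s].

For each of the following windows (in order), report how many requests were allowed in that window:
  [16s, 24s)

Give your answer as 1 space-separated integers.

Answer: 2

Derivation:
Processing requests:
  req#1 t=22s (window 2): ALLOW
  req#2 t=22s (window 2): ALLOW
  req#3 t=22s (window 2): DENY
  req#4 t=22s (window 2): DENY
  req#5 t=22s (window 2): DENY
  req#6 t=22s (window 2): DENY
  req#7 t=22s (window 2): DENY
  req#8 t=22s (window 2): DENY
  req#9 t=22s (window 2): DENY
  req#10 t=22s (window 2): DENY
  req#11 t=23s (window 2): DENY
  req#12 t=23s (window 2): DENY
  req#13 t=23s (window 2): DENY
  req#14 t=23s (window 2): DENY
  req#15 t=23s (window 2): DENY
  req#16 t=23s (window 2): DENY
  req#17 t=23s (window 2): DENY
  req#18 t=23s (window 2): DENY
  req#19 t=23s (window 2): DENY
  req#20 t=23s (window 2): DENY
  req#21 t=23s (window 2): DENY
  req#22 t=23s (window 2): DENY
  req#23 t=23s (window 2): DENY
  req#24 t=23s (window 2): DENY

Allowed counts by window: 2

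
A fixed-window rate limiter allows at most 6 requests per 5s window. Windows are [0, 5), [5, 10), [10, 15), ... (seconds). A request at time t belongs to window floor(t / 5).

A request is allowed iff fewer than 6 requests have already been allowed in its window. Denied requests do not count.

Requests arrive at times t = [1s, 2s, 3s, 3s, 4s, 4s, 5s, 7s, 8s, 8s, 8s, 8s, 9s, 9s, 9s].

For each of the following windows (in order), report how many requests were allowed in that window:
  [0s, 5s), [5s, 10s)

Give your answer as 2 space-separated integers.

Processing requests:
  req#1 t=1s (window 0): ALLOW
  req#2 t=2s (window 0): ALLOW
  req#3 t=3s (window 0): ALLOW
  req#4 t=3s (window 0): ALLOW
  req#5 t=4s (window 0): ALLOW
  req#6 t=4s (window 0): ALLOW
  req#7 t=5s (window 1): ALLOW
  req#8 t=7s (window 1): ALLOW
  req#9 t=8s (window 1): ALLOW
  req#10 t=8s (window 1): ALLOW
  req#11 t=8s (window 1): ALLOW
  req#12 t=8s (window 1): ALLOW
  req#13 t=9s (window 1): DENY
  req#14 t=9s (window 1): DENY
  req#15 t=9s (window 1): DENY

Allowed counts by window: 6 6

Answer: 6 6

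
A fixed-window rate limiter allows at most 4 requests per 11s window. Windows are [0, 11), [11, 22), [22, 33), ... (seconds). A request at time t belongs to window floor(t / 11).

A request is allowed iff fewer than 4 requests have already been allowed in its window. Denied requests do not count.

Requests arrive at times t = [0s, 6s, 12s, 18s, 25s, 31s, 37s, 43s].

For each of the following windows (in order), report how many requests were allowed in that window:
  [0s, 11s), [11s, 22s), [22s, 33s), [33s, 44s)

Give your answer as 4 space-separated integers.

Processing requests:
  req#1 t=0s (window 0): ALLOW
  req#2 t=6s (window 0): ALLOW
  req#3 t=12s (window 1): ALLOW
  req#4 t=18s (window 1): ALLOW
  req#5 t=25s (window 2): ALLOW
  req#6 t=31s (window 2): ALLOW
  req#7 t=37s (window 3): ALLOW
  req#8 t=43s (window 3): ALLOW

Allowed counts by window: 2 2 2 2

Answer: 2 2 2 2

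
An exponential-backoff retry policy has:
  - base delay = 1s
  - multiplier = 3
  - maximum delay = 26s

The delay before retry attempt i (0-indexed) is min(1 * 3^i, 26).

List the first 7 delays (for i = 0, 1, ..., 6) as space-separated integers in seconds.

Computing each delay:
  i=0: min(1*3^0, 26) = 1
  i=1: min(1*3^1, 26) = 3
  i=2: min(1*3^2, 26) = 9
  i=3: min(1*3^3, 26) = 26
  i=4: min(1*3^4, 26) = 26
  i=5: min(1*3^5, 26) = 26
  i=6: min(1*3^6, 26) = 26

Answer: 1 3 9 26 26 26 26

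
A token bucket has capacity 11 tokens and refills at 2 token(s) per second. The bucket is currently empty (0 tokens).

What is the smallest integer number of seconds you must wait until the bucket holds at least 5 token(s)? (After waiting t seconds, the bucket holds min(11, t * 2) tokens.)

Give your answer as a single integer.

Need t * 2 >= 5, so t >= 5/2.
Smallest integer t = ceil(5/2) = 3.

Answer: 3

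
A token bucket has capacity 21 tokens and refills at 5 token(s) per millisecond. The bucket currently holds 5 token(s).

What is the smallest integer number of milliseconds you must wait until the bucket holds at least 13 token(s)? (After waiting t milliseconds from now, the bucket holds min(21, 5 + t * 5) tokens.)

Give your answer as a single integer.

Answer: 2

Derivation:
Need 5 + t * 5 >= 13, so t >= 8/5.
Smallest integer t = ceil(8/5) = 2.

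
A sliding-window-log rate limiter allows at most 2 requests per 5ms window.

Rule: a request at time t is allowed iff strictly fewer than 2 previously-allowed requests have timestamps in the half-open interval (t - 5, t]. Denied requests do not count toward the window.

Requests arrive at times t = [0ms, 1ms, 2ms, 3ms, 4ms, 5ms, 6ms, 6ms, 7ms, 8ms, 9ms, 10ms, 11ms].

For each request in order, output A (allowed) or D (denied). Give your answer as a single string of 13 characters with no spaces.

Answer: AADDDAADDDDAA

Derivation:
Tracking allowed requests in the window:
  req#1 t=0ms: ALLOW
  req#2 t=1ms: ALLOW
  req#3 t=2ms: DENY
  req#4 t=3ms: DENY
  req#5 t=4ms: DENY
  req#6 t=5ms: ALLOW
  req#7 t=6ms: ALLOW
  req#8 t=6ms: DENY
  req#9 t=7ms: DENY
  req#10 t=8ms: DENY
  req#11 t=9ms: DENY
  req#12 t=10ms: ALLOW
  req#13 t=11ms: ALLOW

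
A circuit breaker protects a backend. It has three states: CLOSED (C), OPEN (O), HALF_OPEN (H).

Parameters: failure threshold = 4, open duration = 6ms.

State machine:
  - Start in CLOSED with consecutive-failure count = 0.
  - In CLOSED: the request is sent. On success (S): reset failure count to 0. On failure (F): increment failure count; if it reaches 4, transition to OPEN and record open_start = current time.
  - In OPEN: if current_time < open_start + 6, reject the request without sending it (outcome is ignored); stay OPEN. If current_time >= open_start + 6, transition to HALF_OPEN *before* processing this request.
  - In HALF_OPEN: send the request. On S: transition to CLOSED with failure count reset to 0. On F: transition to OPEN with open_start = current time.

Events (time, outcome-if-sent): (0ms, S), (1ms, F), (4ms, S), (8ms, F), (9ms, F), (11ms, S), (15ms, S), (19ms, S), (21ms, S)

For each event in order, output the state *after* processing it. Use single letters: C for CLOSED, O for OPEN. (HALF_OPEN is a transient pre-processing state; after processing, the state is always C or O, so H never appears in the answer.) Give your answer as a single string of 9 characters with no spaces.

Answer: CCCCCCCCC

Derivation:
State after each event:
  event#1 t=0ms outcome=S: state=CLOSED
  event#2 t=1ms outcome=F: state=CLOSED
  event#3 t=4ms outcome=S: state=CLOSED
  event#4 t=8ms outcome=F: state=CLOSED
  event#5 t=9ms outcome=F: state=CLOSED
  event#6 t=11ms outcome=S: state=CLOSED
  event#7 t=15ms outcome=S: state=CLOSED
  event#8 t=19ms outcome=S: state=CLOSED
  event#9 t=21ms outcome=S: state=CLOSED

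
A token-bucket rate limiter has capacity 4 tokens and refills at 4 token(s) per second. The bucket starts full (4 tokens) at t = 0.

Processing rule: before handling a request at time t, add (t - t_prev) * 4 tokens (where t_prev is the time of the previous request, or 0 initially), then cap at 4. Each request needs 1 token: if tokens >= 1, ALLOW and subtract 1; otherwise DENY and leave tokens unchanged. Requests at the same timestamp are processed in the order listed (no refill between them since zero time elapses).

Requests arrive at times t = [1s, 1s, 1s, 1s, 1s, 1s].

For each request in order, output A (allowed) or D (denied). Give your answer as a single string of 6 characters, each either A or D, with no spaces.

Answer: AAAADD

Derivation:
Simulating step by step:
  req#1 t=1s: ALLOW
  req#2 t=1s: ALLOW
  req#3 t=1s: ALLOW
  req#4 t=1s: ALLOW
  req#5 t=1s: DENY
  req#6 t=1s: DENY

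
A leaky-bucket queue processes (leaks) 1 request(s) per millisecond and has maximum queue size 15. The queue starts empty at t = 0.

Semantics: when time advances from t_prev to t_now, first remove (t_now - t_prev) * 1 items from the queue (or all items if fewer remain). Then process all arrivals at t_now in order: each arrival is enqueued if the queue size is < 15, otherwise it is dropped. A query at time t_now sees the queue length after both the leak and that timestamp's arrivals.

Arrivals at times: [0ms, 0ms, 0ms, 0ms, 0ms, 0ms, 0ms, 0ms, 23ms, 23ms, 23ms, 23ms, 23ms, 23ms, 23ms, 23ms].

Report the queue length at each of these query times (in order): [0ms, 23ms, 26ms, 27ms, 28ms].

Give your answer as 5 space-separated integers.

Queue lengths at query times:
  query t=0ms: backlog = 8
  query t=23ms: backlog = 8
  query t=26ms: backlog = 5
  query t=27ms: backlog = 4
  query t=28ms: backlog = 3

Answer: 8 8 5 4 3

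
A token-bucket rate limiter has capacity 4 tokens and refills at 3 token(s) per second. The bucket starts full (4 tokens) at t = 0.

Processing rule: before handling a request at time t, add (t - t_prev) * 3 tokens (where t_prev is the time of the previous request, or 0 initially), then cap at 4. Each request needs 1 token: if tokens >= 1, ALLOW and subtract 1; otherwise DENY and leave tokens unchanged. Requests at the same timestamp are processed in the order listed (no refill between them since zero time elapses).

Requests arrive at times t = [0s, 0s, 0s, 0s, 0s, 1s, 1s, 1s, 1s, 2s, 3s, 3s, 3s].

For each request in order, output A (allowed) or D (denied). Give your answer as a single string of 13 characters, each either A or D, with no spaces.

Answer: AAAADAAADAAAA

Derivation:
Simulating step by step:
  req#1 t=0s: ALLOW
  req#2 t=0s: ALLOW
  req#3 t=0s: ALLOW
  req#4 t=0s: ALLOW
  req#5 t=0s: DENY
  req#6 t=1s: ALLOW
  req#7 t=1s: ALLOW
  req#8 t=1s: ALLOW
  req#9 t=1s: DENY
  req#10 t=2s: ALLOW
  req#11 t=3s: ALLOW
  req#12 t=3s: ALLOW
  req#13 t=3s: ALLOW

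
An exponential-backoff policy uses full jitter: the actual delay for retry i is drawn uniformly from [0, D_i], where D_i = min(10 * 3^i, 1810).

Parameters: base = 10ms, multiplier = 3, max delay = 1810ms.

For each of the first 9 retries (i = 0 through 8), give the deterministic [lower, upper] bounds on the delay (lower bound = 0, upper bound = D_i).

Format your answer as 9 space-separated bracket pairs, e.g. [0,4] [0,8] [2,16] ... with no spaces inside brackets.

Computing bounds per retry:
  i=0: D_i=min(10*3^0,1810)=10, bounds=[0,10]
  i=1: D_i=min(10*3^1,1810)=30, bounds=[0,30]
  i=2: D_i=min(10*3^2,1810)=90, bounds=[0,90]
  i=3: D_i=min(10*3^3,1810)=270, bounds=[0,270]
  i=4: D_i=min(10*3^4,1810)=810, bounds=[0,810]
  i=5: D_i=min(10*3^5,1810)=1810, bounds=[0,1810]
  i=6: D_i=min(10*3^6,1810)=1810, bounds=[0,1810]
  i=7: D_i=min(10*3^7,1810)=1810, bounds=[0,1810]
  i=8: D_i=min(10*3^8,1810)=1810, bounds=[0,1810]

Answer: [0,10] [0,30] [0,90] [0,270] [0,810] [0,1810] [0,1810] [0,1810] [0,1810]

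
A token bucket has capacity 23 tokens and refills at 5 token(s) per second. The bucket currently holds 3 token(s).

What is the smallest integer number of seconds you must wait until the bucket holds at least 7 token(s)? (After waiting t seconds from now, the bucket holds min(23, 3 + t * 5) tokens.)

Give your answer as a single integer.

Need 3 + t * 5 >= 7, so t >= 4/5.
Smallest integer t = ceil(4/5) = 1.

Answer: 1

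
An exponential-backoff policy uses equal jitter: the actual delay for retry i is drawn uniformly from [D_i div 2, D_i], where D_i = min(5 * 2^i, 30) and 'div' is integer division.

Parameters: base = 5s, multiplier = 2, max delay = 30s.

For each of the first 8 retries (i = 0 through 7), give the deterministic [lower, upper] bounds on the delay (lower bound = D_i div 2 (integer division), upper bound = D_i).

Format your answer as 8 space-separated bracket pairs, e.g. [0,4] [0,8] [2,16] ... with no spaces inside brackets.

Computing bounds per retry:
  i=0: D_i=min(5*2^0,30)=5, bounds=[2,5]
  i=1: D_i=min(5*2^1,30)=10, bounds=[5,10]
  i=2: D_i=min(5*2^2,30)=20, bounds=[10,20]
  i=3: D_i=min(5*2^3,30)=30, bounds=[15,30]
  i=4: D_i=min(5*2^4,30)=30, bounds=[15,30]
  i=5: D_i=min(5*2^5,30)=30, bounds=[15,30]
  i=6: D_i=min(5*2^6,30)=30, bounds=[15,30]
  i=7: D_i=min(5*2^7,30)=30, bounds=[15,30]

Answer: [2,5] [5,10] [10,20] [15,30] [15,30] [15,30] [15,30] [15,30]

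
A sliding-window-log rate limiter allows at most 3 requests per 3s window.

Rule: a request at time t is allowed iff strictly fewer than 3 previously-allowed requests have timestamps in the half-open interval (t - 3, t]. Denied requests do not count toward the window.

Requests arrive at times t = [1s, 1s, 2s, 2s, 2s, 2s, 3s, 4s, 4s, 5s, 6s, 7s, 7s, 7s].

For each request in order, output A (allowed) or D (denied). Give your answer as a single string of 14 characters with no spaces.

Answer: AAADDDDAAADAAD

Derivation:
Tracking allowed requests in the window:
  req#1 t=1s: ALLOW
  req#2 t=1s: ALLOW
  req#3 t=2s: ALLOW
  req#4 t=2s: DENY
  req#5 t=2s: DENY
  req#6 t=2s: DENY
  req#7 t=3s: DENY
  req#8 t=4s: ALLOW
  req#9 t=4s: ALLOW
  req#10 t=5s: ALLOW
  req#11 t=6s: DENY
  req#12 t=7s: ALLOW
  req#13 t=7s: ALLOW
  req#14 t=7s: DENY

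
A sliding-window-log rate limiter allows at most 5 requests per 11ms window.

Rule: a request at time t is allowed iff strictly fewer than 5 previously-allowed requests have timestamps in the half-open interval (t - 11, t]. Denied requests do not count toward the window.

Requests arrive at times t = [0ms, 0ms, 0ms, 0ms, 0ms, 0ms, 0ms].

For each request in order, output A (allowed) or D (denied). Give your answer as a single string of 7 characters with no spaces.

Tracking allowed requests in the window:
  req#1 t=0ms: ALLOW
  req#2 t=0ms: ALLOW
  req#3 t=0ms: ALLOW
  req#4 t=0ms: ALLOW
  req#5 t=0ms: ALLOW
  req#6 t=0ms: DENY
  req#7 t=0ms: DENY

Answer: AAAAADD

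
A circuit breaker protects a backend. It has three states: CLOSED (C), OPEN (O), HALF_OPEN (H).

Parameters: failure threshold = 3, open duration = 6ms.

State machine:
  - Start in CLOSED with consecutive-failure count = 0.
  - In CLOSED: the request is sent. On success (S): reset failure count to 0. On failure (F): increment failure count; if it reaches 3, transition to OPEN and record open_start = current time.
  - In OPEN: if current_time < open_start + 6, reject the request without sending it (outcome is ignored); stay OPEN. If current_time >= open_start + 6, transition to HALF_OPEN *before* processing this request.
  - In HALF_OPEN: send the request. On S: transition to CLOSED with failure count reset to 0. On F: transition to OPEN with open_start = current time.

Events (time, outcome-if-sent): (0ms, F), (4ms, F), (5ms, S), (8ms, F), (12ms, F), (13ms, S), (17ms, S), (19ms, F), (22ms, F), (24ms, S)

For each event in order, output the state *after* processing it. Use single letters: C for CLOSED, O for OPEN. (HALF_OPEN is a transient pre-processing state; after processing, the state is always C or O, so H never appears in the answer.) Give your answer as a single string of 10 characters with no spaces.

Answer: CCCCCCCCCC

Derivation:
State after each event:
  event#1 t=0ms outcome=F: state=CLOSED
  event#2 t=4ms outcome=F: state=CLOSED
  event#3 t=5ms outcome=S: state=CLOSED
  event#4 t=8ms outcome=F: state=CLOSED
  event#5 t=12ms outcome=F: state=CLOSED
  event#6 t=13ms outcome=S: state=CLOSED
  event#7 t=17ms outcome=S: state=CLOSED
  event#8 t=19ms outcome=F: state=CLOSED
  event#9 t=22ms outcome=F: state=CLOSED
  event#10 t=24ms outcome=S: state=CLOSED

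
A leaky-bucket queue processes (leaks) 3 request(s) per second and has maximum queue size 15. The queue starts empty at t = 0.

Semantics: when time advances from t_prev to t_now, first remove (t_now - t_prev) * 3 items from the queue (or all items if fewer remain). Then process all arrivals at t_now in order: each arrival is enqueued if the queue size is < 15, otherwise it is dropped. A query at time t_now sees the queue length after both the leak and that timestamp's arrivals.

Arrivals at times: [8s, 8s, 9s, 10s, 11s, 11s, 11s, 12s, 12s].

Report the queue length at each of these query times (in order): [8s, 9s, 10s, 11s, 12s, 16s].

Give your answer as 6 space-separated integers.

Queue lengths at query times:
  query t=8s: backlog = 2
  query t=9s: backlog = 1
  query t=10s: backlog = 1
  query t=11s: backlog = 3
  query t=12s: backlog = 2
  query t=16s: backlog = 0

Answer: 2 1 1 3 2 0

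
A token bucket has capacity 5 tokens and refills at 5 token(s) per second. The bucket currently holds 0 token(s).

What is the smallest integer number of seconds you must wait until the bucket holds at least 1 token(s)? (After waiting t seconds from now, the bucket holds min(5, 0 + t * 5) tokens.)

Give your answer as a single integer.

Need 0 + t * 5 >= 1, so t >= 1/5.
Smallest integer t = ceil(1/5) = 1.

Answer: 1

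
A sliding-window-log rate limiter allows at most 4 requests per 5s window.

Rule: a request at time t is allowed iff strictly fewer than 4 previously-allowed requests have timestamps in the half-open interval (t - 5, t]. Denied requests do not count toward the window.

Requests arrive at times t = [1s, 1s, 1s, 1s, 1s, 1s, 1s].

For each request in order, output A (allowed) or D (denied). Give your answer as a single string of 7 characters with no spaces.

Answer: AAAADDD

Derivation:
Tracking allowed requests in the window:
  req#1 t=1s: ALLOW
  req#2 t=1s: ALLOW
  req#3 t=1s: ALLOW
  req#4 t=1s: ALLOW
  req#5 t=1s: DENY
  req#6 t=1s: DENY
  req#7 t=1s: DENY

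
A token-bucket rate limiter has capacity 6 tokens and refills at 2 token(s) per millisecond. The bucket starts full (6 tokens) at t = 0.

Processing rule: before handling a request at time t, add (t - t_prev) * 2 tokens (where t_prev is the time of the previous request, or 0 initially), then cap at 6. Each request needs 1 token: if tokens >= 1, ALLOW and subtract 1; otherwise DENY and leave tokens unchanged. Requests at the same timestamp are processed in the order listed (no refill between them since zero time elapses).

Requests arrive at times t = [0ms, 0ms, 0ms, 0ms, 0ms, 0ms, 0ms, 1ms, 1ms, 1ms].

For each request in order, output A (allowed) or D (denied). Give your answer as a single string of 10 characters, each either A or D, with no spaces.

Simulating step by step:
  req#1 t=0ms: ALLOW
  req#2 t=0ms: ALLOW
  req#3 t=0ms: ALLOW
  req#4 t=0ms: ALLOW
  req#5 t=0ms: ALLOW
  req#6 t=0ms: ALLOW
  req#7 t=0ms: DENY
  req#8 t=1ms: ALLOW
  req#9 t=1ms: ALLOW
  req#10 t=1ms: DENY

Answer: AAAAAADAAD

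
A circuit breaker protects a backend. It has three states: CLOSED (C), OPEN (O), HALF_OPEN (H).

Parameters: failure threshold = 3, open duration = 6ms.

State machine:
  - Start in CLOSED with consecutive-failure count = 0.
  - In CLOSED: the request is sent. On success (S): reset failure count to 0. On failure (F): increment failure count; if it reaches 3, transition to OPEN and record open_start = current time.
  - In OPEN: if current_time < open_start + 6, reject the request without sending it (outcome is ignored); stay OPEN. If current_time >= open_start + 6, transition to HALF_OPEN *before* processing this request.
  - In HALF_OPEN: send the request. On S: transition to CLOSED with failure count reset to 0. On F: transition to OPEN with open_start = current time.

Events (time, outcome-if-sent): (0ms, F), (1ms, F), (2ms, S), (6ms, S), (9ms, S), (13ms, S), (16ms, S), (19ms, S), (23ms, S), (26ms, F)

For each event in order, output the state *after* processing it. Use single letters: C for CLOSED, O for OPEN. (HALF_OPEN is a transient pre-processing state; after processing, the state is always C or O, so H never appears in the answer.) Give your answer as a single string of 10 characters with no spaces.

State after each event:
  event#1 t=0ms outcome=F: state=CLOSED
  event#2 t=1ms outcome=F: state=CLOSED
  event#3 t=2ms outcome=S: state=CLOSED
  event#4 t=6ms outcome=S: state=CLOSED
  event#5 t=9ms outcome=S: state=CLOSED
  event#6 t=13ms outcome=S: state=CLOSED
  event#7 t=16ms outcome=S: state=CLOSED
  event#8 t=19ms outcome=S: state=CLOSED
  event#9 t=23ms outcome=S: state=CLOSED
  event#10 t=26ms outcome=F: state=CLOSED

Answer: CCCCCCCCCC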